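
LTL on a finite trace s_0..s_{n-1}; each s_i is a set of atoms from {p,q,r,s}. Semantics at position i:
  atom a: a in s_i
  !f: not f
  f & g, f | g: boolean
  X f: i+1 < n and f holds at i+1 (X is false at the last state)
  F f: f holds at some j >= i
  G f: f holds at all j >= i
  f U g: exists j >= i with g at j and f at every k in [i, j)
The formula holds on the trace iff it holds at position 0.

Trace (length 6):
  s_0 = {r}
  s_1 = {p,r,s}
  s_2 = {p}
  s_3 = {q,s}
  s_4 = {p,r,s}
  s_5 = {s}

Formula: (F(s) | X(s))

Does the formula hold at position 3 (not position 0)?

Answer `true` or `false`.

s_0={r}: (F(s) | X(s))=True F(s)=True s=False X(s)=True
s_1={p,r,s}: (F(s) | X(s))=True F(s)=True s=True X(s)=False
s_2={p}: (F(s) | X(s))=True F(s)=True s=False X(s)=True
s_3={q,s}: (F(s) | X(s))=True F(s)=True s=True X(s)=True
s_4={p,r,s}: (F(s) | X(s))=True F(s)=True s=True X(s)=True
s_5={s}: (F(s) | X(s))=True F(s)=True s=True X(s)=False
Evaluating at position 3: result = True

Answer: true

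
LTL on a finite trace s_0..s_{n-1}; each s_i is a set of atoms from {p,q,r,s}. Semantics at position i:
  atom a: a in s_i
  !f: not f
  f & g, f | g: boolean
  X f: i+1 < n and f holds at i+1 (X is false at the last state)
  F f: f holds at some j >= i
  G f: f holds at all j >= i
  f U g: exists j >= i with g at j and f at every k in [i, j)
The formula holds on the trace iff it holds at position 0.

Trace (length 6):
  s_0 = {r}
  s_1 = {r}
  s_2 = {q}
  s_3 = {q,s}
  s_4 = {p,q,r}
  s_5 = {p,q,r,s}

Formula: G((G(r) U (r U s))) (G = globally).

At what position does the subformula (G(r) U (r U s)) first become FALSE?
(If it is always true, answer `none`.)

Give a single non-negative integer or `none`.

s_0={r}: (G(r) U (r U s))=False G(r)=False r=True (r U s)=False s=False
s_1={r}: (G(r) U (r U s))=False G(r)=False r=True (r U s)=False s=False
s_2={q}: (G(r) U (r U s))=False G(r)=False r=False (r U s)=False s=False
s_3={q,s}: (G(r) U (r U s))=True G(r)=False r=False (r U s)=True s=True
s_4={p,q,r}: (G(r) U (r U s))=True G(r)=True r=True (r U s)=True s=False
s_5={p,q,r,s}: (G(r) U (r U s))=True G(r)=True r=True (r U s)=True s=True
G((G(r) U (r U s))) holds globally = False
First violation at position 0.

Answer: 0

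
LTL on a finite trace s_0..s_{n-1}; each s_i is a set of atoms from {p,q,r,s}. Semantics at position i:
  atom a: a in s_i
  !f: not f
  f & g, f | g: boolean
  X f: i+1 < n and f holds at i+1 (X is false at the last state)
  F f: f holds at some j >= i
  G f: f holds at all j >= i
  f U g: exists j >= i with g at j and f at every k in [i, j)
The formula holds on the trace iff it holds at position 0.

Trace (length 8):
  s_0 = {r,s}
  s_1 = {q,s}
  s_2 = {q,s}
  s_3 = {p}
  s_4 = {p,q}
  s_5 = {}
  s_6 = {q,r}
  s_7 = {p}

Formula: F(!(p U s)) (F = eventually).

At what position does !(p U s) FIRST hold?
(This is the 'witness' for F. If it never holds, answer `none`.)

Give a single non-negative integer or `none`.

Answer: 3

Derivation:
s_0={r,s}: !(p U s)=False (p U s)=True p=False s=True
s_1={q,s}: !(p U s)=False (p U s)=True p=False s=True
s_2={q,s}: !(p U s)=False (p U s)=True p=False s=True
s_3={p}: !(p U s)=True (p U s)=False p=True s=False
s_4={p,q}: !(p U s)=True (p U s)=False p=True s=False
s_5={}: !(p U s)=True (p U s)=False p=False s=False
s_6={q,r}: !(p U s)=True (p U s)=False p=False s=False
s_7={p}: !(p U s)=True (p U s)=False p=True s=False
F(!(p U s)) holds; first witness at position 3.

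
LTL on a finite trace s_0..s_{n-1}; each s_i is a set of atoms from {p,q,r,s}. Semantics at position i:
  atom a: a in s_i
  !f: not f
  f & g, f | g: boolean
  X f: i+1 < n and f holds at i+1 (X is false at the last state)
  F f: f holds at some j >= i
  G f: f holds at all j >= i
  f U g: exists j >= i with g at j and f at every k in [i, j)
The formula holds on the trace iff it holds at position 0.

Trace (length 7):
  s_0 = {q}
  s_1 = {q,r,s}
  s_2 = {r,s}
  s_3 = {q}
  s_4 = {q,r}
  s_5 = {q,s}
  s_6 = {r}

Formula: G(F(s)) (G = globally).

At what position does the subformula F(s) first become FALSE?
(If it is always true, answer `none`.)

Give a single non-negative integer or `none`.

s_0={q}: F(s)=True s=False
s_1={q,r,s}: F(s)=True s=True
s_2={r,s}: F(s)=True s=True
s_3={q}: F(s)=True s=False
s_4={q,r}: F(s)=True s=False
s_5={q,s}: F(s)=True s=True
s_6={r}: F(s)=False s=False
G(F(s)) holds globally = False
First violation at position 6.

Answer: 6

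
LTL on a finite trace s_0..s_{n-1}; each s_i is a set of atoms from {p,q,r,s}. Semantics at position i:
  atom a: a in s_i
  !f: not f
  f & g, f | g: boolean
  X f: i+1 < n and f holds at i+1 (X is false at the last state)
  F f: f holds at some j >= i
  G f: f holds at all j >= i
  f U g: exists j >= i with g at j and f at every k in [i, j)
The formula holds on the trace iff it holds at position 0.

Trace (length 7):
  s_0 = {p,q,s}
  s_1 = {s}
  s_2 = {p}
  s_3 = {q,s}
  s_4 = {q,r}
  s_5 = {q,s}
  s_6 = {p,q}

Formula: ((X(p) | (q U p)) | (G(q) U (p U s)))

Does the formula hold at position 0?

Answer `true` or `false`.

s_0={p,q,s}: ((X(p) | (q U p)) | (G(q) U (p U s)))=True (X(p) | (q U p))=True X(p)=False p=True (q U p)=True q=True (G(q) U (p U s))=True G(q)=False (p U s)=True s=True
s_1={s}: ((X(p) | (q U p)) | (G(q) U (p U s)))=True (X(p) | (q U p))=True X(p)=True p=False (q U p)=False q=False (G(q) U (p U s))=True G(q)=False (p U s)=True s=True
s_2={p}: ((X(p) | (q U p)) | (G(q) U (p U s)))=True (X(p) | (q U p))=True X(p)=False p=True (q U p)=True q=False (G(q) U (p U s))=True G(q)=False (p U s)=True s=False
s_3={q,s}: ((X(p) | (q U p)) | (G(q) U (p U s)))=True (X(p) | (q U p))=True X(p)=False p=False (q U p)=True q=True (G(q) U (p U s))=True G(q)=True (p U s)=True s=True
s_4={q,r}: ((X(p) | (q U p)) | (G(q) U (p U s)))=True (X(p) | (q U p))=True X(p)=False p=False (q U p)=True q=True (G(q) U (p U s))=True G(q)=True (p U s)=False s=False
s_5={q,s}: ((X(p) | (q U p)) | (G(q) U (p U s)))=True (X(p) | (q U p))=True X(p)=True p=False (q U p)=True q=True (G(q) U (p U s))=True G(q)=True (p U s)=True s=True
s_6={p,q}: ((X(p) | (q U p)) | (G(q) U (p U s)))=True (X(p) | (q U p))=True X(p)=False p=True (q U p)=True q=True (G(q) U (p U s))=False G(q)=True (p U s)=False s=False

Answer: true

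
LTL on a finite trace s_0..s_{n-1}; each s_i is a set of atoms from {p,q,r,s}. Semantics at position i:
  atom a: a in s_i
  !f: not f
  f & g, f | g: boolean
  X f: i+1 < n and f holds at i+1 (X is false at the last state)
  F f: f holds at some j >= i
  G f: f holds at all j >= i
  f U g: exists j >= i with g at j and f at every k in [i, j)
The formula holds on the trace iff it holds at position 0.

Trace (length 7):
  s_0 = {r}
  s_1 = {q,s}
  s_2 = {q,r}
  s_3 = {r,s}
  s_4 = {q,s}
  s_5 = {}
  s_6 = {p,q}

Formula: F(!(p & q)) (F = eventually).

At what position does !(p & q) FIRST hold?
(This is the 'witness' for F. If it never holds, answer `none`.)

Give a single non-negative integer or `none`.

Answer: 0

Derivation:
s_0={r}: !(p & q)=True (p & q)=False p=False q=False
s_1={q,s}: !(p & q)=True (p & q)=False p=False q=True
s_2={q,r}: !(p & q)=True (p & q)=False p=False q=True
s_3={r,s}: !(p & q)=True (p & q)=False p=False q=False
s_4={q,s}: !(p & q)=True (p & q)=False p=False q=True
s_5={}: !(p & q)=True (p & q)=False p=False q=False
s_6={p,q}: !(p & q)=False (p & q)=True p=True q=True
F(!(p & q)) holds; first witness at position 0.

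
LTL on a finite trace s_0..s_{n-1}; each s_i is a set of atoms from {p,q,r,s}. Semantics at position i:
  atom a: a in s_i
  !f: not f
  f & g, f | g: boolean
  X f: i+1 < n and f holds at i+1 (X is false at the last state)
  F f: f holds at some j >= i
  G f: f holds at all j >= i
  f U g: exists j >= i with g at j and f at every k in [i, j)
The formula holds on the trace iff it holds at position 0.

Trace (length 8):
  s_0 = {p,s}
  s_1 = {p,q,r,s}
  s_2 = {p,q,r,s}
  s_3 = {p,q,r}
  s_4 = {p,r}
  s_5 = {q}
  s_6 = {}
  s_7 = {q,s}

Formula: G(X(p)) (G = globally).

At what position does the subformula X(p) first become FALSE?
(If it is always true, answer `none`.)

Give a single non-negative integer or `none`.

Answer: 4

Derivation:
s_0={p,s}: X(p)=True p=True
s_1={p,q,r,s}: X(p)=True p=True
s_2={p,q,r,s}: X(p)=True p=True
s_3={p,q,r}: X(p)=True p=True
s_4={p,r}: X(p)=False p=True
s_5={q}: X(p)=False p=False
s_6={}: X(p)=False p=False
s_7={q,s}: X(p)=False p=False
G(X(p)) holds globally = False
First violation at position 4.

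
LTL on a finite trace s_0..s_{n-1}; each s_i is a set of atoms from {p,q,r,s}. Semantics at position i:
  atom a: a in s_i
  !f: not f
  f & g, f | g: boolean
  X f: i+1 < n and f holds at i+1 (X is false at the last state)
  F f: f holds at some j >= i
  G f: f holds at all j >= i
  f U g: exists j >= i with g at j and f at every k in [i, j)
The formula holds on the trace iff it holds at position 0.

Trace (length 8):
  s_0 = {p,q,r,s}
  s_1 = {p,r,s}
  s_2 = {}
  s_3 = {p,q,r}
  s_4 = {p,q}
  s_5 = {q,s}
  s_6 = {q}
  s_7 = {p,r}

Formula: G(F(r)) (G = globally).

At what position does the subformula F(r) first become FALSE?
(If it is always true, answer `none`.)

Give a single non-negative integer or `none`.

s_0={p,q,r,s}: F(r)=True r=True
s_1={p,r,s}: F(r)=True r=True
s_2={}: F(r)=True r=False
s_3={p,q,r}: F(r)=True r=True
s_4={p,q}: F(r)=True r=False
s_5={q,s}: F(r)=True r=False
s_6={q}: F(r)=True r=False
s_7={p,r}: F(r)=True r=True
G(F(r)) holds globally = True
No violation — formula holds at every position.

Answer: none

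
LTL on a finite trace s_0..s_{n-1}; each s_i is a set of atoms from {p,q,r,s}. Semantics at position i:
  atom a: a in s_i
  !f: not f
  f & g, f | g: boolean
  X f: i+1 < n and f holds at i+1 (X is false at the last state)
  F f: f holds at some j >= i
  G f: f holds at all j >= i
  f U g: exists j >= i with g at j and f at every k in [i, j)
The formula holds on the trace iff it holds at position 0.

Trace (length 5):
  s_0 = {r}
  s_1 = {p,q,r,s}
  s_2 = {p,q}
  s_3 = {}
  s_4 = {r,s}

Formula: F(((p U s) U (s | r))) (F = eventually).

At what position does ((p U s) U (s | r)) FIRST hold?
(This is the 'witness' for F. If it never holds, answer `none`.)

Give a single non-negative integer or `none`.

s_0={r}: ((p U s) U (s | r))=True (p U s)=False p=False s=False (s | r)=True r=True
s_1={p,q,r,s}: ((p U s) U (s | r))=True (p U s)=True p=True s=True (s | r)=True r=True
s_2={p,q}: ((p U s) U (s | r))=False (p U s)=False p=True s=False (s | r)=False r=False
s_3={}: ((p U s) U (s | r))=False (p U s)=False p=False s=False (s | r)=False r=False
s_4={r,s}: ((p U s) U (s | r))=True (p U s)=True p=False s=True (s | r)=True r=True
F(((p U s) U (s | r))) holds; first witness at position 0.

Answer: 0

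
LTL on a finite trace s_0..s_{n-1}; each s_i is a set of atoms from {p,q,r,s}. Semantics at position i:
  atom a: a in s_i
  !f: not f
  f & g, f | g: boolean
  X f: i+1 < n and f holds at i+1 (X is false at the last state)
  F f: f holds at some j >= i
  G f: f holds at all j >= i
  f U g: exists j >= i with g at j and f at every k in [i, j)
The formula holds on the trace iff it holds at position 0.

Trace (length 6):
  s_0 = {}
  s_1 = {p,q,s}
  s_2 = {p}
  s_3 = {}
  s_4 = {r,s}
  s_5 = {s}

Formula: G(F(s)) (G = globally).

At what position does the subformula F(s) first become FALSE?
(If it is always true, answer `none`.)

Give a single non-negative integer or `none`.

Answer: none

Derivation:
s_0={}: F(s)=True s=False
s_1={p,q,s}: F(s)=True s=True
s_2={p}: F(s)=True s=False
s_3={}: F(s)=True s=False
s_4={r,s}: F(s)=True s=True
s_5={s}: F(s)=True s=True
G(F(s)) holds globally = True
No violation — formula holds at every position.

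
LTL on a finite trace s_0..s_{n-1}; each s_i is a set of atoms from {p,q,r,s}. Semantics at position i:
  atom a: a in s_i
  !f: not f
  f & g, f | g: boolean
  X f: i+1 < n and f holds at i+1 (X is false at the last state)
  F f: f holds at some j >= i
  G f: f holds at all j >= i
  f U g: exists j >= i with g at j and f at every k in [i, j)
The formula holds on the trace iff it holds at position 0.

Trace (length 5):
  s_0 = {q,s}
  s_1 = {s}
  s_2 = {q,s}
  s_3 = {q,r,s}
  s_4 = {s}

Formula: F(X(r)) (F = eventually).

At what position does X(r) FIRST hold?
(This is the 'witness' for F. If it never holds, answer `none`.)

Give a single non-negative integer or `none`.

s_0={q,s}: X(r)=False r=False
s_1={s}: X(r)=False r=False
s_2={q,s}: X(r)=True r=False
s_3={q,r,s}: X(r)=False r=True
s_4={s}: X(r)=False r=False
F(X(r)) holds; first witness at position 2.

Answer: 2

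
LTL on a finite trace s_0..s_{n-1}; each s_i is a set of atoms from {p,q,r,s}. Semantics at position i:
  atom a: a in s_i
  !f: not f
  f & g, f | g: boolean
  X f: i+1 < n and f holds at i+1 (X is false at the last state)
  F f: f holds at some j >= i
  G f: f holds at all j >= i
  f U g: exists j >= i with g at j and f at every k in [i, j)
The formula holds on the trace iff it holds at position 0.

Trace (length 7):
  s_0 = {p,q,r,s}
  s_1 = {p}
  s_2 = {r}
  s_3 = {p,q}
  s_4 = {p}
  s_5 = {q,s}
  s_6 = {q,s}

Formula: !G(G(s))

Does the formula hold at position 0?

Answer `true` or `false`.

Answer: true

Derivation:
s_0={p,q,r,s}: !G(G(s))=True G(G(s))=False G(s)=False s=True
s_1={p}: !G(G(s))=True G(G(s))=False G(s)=False s=False
s_2={r}: !G(G(s))=True G(G(s))=False G(s)=False s=False
s_3={p,q}: !G(G(s))=True G(G(s))=False G(s)=False s=False
s_4={p}: !G(G(s))=True G(G(s))=False G(s)=False s=False
s_5={q,s}: !G(G(s))=False G(G(s))=True G(s)=True s=True
s_6={q,s}: !G(G(s))=False G(G(s))=True G(s)=True s=True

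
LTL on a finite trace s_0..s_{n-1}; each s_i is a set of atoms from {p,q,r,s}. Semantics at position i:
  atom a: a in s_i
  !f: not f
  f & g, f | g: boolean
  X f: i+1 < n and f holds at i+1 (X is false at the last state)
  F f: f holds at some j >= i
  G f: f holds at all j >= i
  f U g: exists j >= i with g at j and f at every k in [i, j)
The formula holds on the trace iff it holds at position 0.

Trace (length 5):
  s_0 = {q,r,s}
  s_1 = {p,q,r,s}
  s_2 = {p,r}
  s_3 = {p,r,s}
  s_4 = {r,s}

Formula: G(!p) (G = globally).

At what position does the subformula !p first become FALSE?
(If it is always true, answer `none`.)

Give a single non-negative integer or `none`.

s_0={q,r,s}: !p=True p=False
s_1={p,q,r,s}: !p=False p=True
s_2={p,r}: !p=False p=True
s_3={p,r,s}: !p=False p=True
s_4={r,s}: !p=True p=False
G(!p) holds globally = False
First violation at position 1.

Answer: 1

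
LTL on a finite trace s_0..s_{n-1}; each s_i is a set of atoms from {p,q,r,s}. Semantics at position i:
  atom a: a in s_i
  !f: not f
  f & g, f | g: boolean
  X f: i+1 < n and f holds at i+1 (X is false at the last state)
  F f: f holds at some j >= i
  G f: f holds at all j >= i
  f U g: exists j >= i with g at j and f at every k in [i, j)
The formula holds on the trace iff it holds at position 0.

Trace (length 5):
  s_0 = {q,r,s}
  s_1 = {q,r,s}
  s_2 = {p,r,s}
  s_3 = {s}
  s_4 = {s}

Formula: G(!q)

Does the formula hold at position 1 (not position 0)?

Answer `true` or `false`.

s_0={q,r,s}: G(!q)=False !q=False q=True
s_1={q,r,s}: G(!q)=False !q=False q=True
s_2={p,r,s}: G(!q)=True !q=True q=False
s_3={s}: G(!q)=True !q=True q=False
s_4={s}: G(!q)=True !q=True q=False
Evaluating at position 1: result = False

Answer: false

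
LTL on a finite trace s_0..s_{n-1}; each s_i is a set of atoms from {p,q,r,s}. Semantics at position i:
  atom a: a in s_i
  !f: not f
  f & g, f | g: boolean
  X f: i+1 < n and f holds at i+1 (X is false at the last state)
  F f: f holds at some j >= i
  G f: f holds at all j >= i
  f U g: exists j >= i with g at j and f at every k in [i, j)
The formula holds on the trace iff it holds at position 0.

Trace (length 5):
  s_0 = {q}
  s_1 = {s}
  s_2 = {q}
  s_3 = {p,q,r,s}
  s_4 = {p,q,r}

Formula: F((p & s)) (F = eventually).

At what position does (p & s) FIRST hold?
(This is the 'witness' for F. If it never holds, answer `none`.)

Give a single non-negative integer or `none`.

Answer: 3

Derivation:
s_0={q}: (p & s)=False p=False s=False
s_1={s}: (p & s)=False p=False s=True
s_2={q}: (p & s)=False p=False s=False
s_3={p,q,r,s}: (p & s)=True p=True s=True
s_4={p,q,r}: (p & s)=False p=True s=False
F((p & s)) holds; first witness at position 3.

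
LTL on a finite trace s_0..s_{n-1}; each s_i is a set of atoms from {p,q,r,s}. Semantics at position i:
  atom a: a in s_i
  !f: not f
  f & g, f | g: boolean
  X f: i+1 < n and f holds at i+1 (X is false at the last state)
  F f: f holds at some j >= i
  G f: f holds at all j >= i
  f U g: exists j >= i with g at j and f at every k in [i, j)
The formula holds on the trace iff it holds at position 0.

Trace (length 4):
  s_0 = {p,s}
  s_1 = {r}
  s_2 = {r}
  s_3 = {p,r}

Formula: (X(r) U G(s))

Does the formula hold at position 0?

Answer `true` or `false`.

Answer: false

Derivation:
s_0={p,s}: (X(r) U G(s))=False X(r)=True r=False G(s)=False s=True
s_1={r}: (X(r) U G(s))=False X(r)=True r=True G(s)=False s=False
s_2={r}: (X(r) U G(s))=False X(r)=True r=True G(s)=False s=False
s_3={p,r}: (X(r) U G(s))=False X(r)=False r=True G(s)=False s=False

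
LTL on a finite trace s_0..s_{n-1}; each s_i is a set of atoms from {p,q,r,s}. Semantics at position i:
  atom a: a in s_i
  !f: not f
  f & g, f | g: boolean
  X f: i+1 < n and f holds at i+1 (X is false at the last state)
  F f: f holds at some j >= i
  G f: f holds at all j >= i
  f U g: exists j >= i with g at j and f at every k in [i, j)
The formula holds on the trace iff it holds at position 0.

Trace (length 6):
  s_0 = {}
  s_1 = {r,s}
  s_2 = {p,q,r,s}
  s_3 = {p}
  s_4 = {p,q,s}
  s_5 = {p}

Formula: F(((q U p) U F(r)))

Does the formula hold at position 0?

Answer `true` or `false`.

Answer: true

Derivation:
s_0={}: F(((q U p) U F(r)))=True ((q U p) U F(r))=True (q U p)=False q=False p=False F(r)=True r=False
s_1={r,s}: F(((q U p) U F(r)))=True ((q U p) U F(r))=True (q U p)=False q=False p=False F(r)=True r=True
s_2={p,q,r,s}: F(((q U p) U F(r)))=True ((q U p) U F(r))=True (q U p)=True q=True p=True F(r)=True r=True
s_3={p}: F(((q U p) U F(r)))=False ((q U p) U F(r))=False (q U p)=True q=False p=True F(r)=False r=False
s_4={p,q,s}: F(((q U p) U F(r)))=False ((q U p) U F(r))=False (q U p)=True q=True p=True F(r)=False r=False
s_5={p}: F(((q U p) U F(r)))=False ((q U p) U F(r))=False (q U p)=True q=False p=True F(r)=False r=False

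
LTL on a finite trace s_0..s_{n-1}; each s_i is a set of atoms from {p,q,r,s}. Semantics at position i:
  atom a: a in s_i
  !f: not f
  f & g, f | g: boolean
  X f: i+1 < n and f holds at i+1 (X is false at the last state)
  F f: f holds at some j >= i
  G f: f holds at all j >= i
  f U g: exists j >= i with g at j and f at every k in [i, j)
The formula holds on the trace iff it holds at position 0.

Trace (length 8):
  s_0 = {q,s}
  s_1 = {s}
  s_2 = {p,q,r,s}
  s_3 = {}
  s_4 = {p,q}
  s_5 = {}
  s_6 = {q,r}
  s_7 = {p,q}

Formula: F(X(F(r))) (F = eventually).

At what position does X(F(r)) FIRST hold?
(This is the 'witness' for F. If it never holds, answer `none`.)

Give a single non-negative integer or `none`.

s_0={q,s}: X(F(r))=True F(r)=True r=False
s_1={s}: X(F(r))=True F(r)=True r=False
s_2={p,q,r,s}: X(F(r))=True F(r)=True r=True
s_3={}: X(F(r))=True F(r)=True r=False
s_4={p,q}: X(F(r))=True F(r)=True r=False
s_5={}: X(F(r))=True F(r)=True r=False
s_6={q,r}: X(F(r))=False F(r)=True r=True
s_7={p,q}: X(F(r))=False F(r)=False r=False
F(X(F(r))) holds; first witness at position 0.

Answer: 0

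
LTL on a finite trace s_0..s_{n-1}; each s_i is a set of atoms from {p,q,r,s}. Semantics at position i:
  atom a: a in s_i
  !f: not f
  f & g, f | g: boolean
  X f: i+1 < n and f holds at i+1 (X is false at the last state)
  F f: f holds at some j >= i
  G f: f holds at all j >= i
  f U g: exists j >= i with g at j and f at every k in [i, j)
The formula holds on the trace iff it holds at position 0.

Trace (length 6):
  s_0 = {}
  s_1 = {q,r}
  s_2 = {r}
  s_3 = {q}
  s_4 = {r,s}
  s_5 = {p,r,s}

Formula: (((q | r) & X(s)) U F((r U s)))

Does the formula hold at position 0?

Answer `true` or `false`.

Answer: true

Derivation:
s_0={}: (((q | r) & X(s)) U F((r U s)))=True ((q | r) & X(s))=False (q | r)=False q=False r=False X(s)=False s=False F((r U s))=True (r U s)=False
s_1={q,r}: (((q | r) & X(s)) U F((r U s)))=True ((q | r) & X(s))=False (q | r)=True q=True r=True X(s)=False s=False F((r U s))=True (r U s)=False
s_2={r}: (((q | r) & X(s)) U F((r U s)))=True ((q | r) & X(s))=False (q | r)=True q=False r=True X(s)=False s=False F((r U s))=True (r U s)=False
s_3={q}: (((q | r) & X(s)) U F((r U s)))=True ((q | r) & X(s))=True (q | r)=True q=True r=False X(s)=True s=False F((r U s))=True (r U s)=False
s_4={r,s}: (((q | r) & X(s)) U F((r U s)))=True ((q | r) & X(s))=True (q | r)=True q=False r=True X(s)=True s=True F((r U s))=True (r U s)=True
s_5={p,r,s}: (((q | r) & X(s)) U F((r U s)))=True ((q | r) & X(s))=False (q | r)=True q=False r=True X(s)=False s=True F((r U s))=True (r U s)=True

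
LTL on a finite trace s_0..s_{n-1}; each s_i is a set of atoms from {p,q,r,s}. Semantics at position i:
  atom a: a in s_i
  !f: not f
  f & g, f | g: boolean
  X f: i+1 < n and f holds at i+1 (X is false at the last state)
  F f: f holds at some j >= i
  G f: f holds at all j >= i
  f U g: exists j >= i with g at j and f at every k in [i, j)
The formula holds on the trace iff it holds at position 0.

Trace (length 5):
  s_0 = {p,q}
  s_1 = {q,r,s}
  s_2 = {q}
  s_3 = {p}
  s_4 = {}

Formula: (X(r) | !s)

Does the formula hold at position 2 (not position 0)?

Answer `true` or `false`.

s_0={p,q}: (X(r) | !s)=True X(r)=True r=False !s=True s=False
s_1={q,r,s}: (X(r) | !s)=False X(r)=False r=True !s=False s=True
s_2={q}: (X(r) | !s)=True X(r)=False r=False !s=True s=False
s_3={p}: (X(r) | !s)=True X(r)=False r=False !s=True s=False
s_4={}: (X(r) | !s)=True X(r)=False r=False !s=True s=False
Evaluating at position 2: result = True

Answer: true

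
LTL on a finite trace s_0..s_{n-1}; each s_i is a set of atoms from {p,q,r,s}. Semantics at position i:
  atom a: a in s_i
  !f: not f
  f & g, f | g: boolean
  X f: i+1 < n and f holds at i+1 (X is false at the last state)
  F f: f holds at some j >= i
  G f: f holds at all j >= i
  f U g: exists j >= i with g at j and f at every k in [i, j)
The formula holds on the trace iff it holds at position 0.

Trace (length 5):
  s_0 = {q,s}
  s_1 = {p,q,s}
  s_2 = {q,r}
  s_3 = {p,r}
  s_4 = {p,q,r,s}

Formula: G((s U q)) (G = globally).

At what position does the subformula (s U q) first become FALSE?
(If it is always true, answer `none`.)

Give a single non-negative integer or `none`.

s_0={q,s}: (s U q)=True s=True q=True
s_1={p,q,s}: (s U q)=True s=True q=True
s_2={q,r}: (s U q)=True s=False q=True
s_3={p,r}: (s U q)=False s=False q=False
s_4={p,q,r,s}: (s U q)=True s=True q=True
G((s U q)) holds globally = False
First violation at position 3.

Answer: 3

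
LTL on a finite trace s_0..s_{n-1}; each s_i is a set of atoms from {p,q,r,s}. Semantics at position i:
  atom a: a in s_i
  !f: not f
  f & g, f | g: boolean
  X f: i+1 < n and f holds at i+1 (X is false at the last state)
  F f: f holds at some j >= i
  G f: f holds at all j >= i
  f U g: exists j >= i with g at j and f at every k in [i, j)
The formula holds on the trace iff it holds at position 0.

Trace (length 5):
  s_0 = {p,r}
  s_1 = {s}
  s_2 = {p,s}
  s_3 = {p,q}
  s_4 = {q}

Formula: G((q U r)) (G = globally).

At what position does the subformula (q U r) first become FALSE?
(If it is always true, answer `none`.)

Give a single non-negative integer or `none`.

Answer: 1

Derivation:
s_0={p,r}: (q U r)=True q=False r=True
s_1={s}: (q U r)=False q=False r=False
s_2={p,s}: (q U r)=False q=False r=False
s_3={p,q}: (q U r)=False q=True r=False
s_4={q}: (q U r)=False q=True r=False
G((q U r)) holds globally = False
First violation at position 1.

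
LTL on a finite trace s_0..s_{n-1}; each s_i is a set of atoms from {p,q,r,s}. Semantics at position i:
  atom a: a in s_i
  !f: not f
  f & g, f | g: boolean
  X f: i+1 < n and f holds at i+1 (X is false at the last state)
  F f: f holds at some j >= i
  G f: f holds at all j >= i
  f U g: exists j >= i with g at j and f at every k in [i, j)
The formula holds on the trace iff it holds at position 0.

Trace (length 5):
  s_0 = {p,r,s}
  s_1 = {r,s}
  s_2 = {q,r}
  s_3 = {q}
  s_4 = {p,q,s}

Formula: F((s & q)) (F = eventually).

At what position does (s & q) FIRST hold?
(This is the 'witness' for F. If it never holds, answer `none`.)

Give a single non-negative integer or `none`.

Answer: 4

Derivation:
s_0={p,r,s}: (s & q)=False s=True q=False
s_1={r,s}: (s & q)=False s=True q=False
s_2={q,r}: (s & q)=False s=False q=True
s_3={q}: (s & q)=False s=False q=True
s_4={p,q,s}: (s & q)=True s=True q=True
F((s & q)) holds; first witness at position 4.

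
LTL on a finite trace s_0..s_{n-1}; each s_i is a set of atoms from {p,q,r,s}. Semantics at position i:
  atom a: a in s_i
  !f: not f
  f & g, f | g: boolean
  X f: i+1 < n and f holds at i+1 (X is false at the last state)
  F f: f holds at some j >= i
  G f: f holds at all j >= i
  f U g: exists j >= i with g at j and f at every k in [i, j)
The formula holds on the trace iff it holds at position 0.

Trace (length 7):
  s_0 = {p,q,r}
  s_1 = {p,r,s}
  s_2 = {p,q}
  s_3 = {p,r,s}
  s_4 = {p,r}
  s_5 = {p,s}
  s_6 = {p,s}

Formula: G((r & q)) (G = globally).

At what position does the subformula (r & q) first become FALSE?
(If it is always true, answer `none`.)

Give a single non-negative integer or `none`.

s_0={p,q,r}: (r & q)=True r=True q=True
s_1={p,r,s}: (r & q)=False r=True q=False
s_2={p,q}: (r & q)=False r=False q=True
s_3={p,r,s}: (r & q)=False r=True q=False
s_4={p,r}: (r & q)=False r=True q=False
s_5={p,s}: (r & q)=False r=False q=False
s_6={p,s}: (r & q)=False r=False q=False
G((r & q)) holds globally = False
First violation at position 1.

Answer: 1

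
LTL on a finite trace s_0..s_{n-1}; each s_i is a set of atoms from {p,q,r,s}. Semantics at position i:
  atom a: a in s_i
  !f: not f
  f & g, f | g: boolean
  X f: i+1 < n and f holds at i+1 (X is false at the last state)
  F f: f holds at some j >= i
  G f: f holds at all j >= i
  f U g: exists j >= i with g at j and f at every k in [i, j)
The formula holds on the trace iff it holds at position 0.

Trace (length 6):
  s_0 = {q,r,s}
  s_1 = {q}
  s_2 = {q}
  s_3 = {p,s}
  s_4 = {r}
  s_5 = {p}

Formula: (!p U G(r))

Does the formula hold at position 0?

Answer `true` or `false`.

Answer: false

Derivation:
s_0={q,r,s}: (!p U G(r))=False !p=True p=False G(r)=False r=True
s_1={q}: (!p U G(r))=False !p=True p=False G(r)=False r=False
s_2={q}: (!p U G(r))=False !p=True p=False G(r)=False r=False
s_3={p,s}: (!p U G(r))=False !p=False p=True G(r)=False r=False
s_4={r}: (!p U G(r))=False !p=True p=False G(r)=False r=True
s_5={p}: (!p U G(r))=False !p=False p=True G(r)=False r=False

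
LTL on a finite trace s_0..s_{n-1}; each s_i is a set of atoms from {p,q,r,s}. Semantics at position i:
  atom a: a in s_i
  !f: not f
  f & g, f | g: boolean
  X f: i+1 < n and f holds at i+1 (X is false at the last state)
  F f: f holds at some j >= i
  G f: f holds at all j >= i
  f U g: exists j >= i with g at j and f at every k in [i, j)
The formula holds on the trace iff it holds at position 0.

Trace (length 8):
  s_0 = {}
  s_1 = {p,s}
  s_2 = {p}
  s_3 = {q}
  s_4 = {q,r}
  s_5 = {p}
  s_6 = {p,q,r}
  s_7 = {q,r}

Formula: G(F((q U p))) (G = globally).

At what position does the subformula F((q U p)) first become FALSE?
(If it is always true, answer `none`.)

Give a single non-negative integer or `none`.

Answer: 7

Derivation:
s_0={}: F((q U p))=True (q U p)=False q=False p=False
s_1={p,s}: F((q U p))=True (q U p)=True q=False p=True
s_2={p}: F((q U p))=True (q U p)=True q=False p=True
s_3={q}: F((q U p))=True (q U p)=True q=True p=False
s_4={q,r}: F((q U p))=True (q U p)=True q=True p=False
s_5={p}: F((q U p))=True (q U p)=True q=False p=True
s_6={p,q,r}: F((q U p))=True (q U p)=True q=True p=True
s_7={q,r}: F((q U p))=False (q U p)=False q=True p=False
G(F((q U p))) holds globally = False
First violation at position 7.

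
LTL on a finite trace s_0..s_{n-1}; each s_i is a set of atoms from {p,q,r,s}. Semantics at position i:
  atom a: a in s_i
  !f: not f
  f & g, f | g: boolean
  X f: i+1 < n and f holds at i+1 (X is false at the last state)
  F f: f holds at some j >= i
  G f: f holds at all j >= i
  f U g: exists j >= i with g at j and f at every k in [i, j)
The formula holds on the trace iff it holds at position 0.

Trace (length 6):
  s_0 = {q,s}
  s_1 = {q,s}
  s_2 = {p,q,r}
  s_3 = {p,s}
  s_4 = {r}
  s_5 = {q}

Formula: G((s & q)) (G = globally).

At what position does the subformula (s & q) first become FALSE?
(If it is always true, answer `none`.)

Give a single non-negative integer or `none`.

s_0={q,s}: (s & q)=True s=True q=True
s_1={q,s}: (s & q)=True s=True q=True
s_2={p,q,r}: (s & q)=False s=False q=True
s_3={p,s}: (s & q)=False s=True q=False
s_4={r}: (s & q)=False s=False q=False
s_5={q}: (s & q)=False s=False q=True
G((s & q)) holds globally = False
First violation at position 2.

Answer: 2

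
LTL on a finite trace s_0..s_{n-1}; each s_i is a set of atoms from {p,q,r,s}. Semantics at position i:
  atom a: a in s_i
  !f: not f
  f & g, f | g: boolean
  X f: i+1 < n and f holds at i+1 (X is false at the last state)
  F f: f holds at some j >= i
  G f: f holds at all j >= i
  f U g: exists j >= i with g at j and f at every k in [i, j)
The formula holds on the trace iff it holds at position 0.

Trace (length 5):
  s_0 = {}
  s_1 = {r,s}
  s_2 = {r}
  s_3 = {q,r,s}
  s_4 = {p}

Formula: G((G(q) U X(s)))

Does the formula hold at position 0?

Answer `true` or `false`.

s_0={}: G((G(q) U X(s)))=False (G(q) U X(s))=True G(q)=False q=False X(s)=True s=False
s_1={r,s}: G((G(q) U X(s)))=False (G(q) U X(s))=False G(q)=False q=False X(s)=False s=True
s_2={r}: G((G(q) U X(s)))=False (G(q) U X(s))=True G(q)=False q=False X(s)=True s=False
s_3={q,r,s}: G((G(q) U X(s)))=False (G(q) U X(s))=False G(q)=False q=True X(s)=False s=True
s_4={p}: G((G(q) U X(s)))=False (G(q) U X(s))=False G(q)=False q=False X(s)=False s=False

Answer: false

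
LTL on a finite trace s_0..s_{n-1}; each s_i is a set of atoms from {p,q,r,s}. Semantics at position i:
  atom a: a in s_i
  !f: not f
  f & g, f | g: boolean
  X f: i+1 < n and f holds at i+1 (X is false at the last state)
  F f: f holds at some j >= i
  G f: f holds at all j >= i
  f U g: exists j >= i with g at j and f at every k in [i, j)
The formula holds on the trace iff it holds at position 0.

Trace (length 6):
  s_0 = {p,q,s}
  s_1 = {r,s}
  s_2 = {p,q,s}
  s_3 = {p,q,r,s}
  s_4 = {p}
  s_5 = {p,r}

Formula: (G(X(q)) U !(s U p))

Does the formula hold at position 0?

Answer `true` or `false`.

Answer: false

Derivation:
s_0={p,q,s}: (G(X(q)) U !(s U p))=False G(X(q))=False X(q)=False q=True !(s U p)=False (s U p)=True s=True p=True
s_1={r,s}: (G(X(q)) U !(s U p))=False G(X(q))=False X(q)=True q=False !(s U p)=False (s U p)=True s=True p=False
s_2={p,q,s}: (G(X(q)) U !(s U p))=False G(X(q))=False X(q)=True q=True !(s U p)=False (s U p)=True s=True p=True
s_3={p,q,r,s}: (G(X(q)) U !(s U p))=False G(X(q))=False X(q)=False q=True !(s U p)=False (s U p)=True s=True p=True
s_4={p}: (G(X(q)) U !(s U p))=False G(X(q))=False X(q)=False q=False !(s U p)=False (s U p)=True s=False p=True
s_5={p,r}: (G(X(q)) U !(s U p))=False G(X(q))=False X(q)=False q=False !(s U p)=False (s U p)=True s=False p=True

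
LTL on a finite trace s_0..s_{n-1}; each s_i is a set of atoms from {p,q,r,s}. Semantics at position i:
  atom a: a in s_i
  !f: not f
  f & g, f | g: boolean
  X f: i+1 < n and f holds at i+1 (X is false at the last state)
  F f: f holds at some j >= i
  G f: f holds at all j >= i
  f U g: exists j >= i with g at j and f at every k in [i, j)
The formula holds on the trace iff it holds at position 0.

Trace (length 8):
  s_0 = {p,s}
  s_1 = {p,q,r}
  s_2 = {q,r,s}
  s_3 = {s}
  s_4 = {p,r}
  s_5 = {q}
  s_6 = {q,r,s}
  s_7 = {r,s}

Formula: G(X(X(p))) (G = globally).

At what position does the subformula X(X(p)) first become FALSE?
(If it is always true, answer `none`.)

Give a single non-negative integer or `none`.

Answer: 0

Derivation:
s_0={p,s}: X(X(p))=False X(p)=True p=True
s_1={p,q,r}: X(X(p))=False X(p)=False p=True
s_2={q,r,s}: X(X(p))=True X(p)=False p=False
s_3={s}: X(X(p))=False X(p)=True p=False
s_4={p,r}: X(X(p))=False X(p)=False p=True
s_5={q}: X(X(p))=False X(p)=False p=False
s_6={q,r,s}: X(X(p))=False X(p)=False p=False
s_7={r,s}: X(X(p))=False X(p)=False p=False
G(X(X(p))) holds globally = False
First violation at position 0.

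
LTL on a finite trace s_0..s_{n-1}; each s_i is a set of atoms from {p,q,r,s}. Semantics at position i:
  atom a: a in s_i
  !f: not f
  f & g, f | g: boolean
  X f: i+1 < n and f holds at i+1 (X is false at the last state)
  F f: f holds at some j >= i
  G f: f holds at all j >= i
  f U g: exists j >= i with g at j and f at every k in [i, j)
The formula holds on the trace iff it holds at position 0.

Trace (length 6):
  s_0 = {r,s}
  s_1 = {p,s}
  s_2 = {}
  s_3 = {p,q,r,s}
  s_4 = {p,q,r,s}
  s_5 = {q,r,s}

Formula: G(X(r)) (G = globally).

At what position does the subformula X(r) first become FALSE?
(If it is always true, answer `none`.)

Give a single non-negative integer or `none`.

Answer: 0

Derivation:
s_0={r,s}: X(r)=False r=True
s_1={p,s}: X(r)=False r=False
s_2={}: X(r)=True r=False
s_3={p,q,r,s}: X(r)=True r=True
s_4={p,q,r,s}: X(r)=True r=True
s_5={q,r,s}: X(r)=False r=True
G(X(r)) holds globally = False
First violation at position 0.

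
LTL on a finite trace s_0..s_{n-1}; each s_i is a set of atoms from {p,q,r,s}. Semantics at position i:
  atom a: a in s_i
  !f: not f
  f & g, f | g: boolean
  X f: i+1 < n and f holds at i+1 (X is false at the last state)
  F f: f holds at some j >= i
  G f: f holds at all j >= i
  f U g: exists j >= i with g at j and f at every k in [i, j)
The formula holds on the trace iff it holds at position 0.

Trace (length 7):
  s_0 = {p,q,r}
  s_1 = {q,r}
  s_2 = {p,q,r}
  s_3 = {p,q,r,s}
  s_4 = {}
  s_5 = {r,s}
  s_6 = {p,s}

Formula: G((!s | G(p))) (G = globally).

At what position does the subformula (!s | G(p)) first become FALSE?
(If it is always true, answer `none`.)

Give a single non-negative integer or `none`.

Answer: 3

Derivation:
s_0={p,q,r}: (!s | G(p))=True !s=True s=False G(p)=False p=True
s_1={q,r}: (!s | G(p))=True !s=True s=False G(p)=False p=False
s_2={p,q,r}: (!s | G(p))=True !s=True s=False G(p)=False p=True
s_3={p,q,r,s}: (!s | G(p))=False !s=False s=True G(p)=False p=True
s_4={}: (!s | G(p))=True !s=True s=False G(p)=False p=False
s_5={r,s}: (!s | G(p))=False !s=False s=True G(p)=False p=False
s_6={p,s}: (!s | G(p))=True !s=False s=True G(p)=True p=True
G((!s | G(p))) holds globally = False
First violation at position 3.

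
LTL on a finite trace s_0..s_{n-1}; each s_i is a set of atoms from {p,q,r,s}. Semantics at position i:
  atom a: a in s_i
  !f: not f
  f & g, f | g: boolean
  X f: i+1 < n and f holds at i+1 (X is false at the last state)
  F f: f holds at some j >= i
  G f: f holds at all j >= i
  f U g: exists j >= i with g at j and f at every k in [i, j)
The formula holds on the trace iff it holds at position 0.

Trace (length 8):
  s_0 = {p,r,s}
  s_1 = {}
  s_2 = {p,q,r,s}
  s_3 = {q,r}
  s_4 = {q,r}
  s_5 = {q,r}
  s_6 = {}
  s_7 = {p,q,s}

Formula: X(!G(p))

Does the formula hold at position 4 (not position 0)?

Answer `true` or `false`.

Answer: true

Derivation:
s_0={p,r,s}: X(!G(p))=True !G(p)=True G(p)=False p=True
s_1={}: X(!G(p))=True !G(p)=True G(p)=False p=False
s_2={p,q,r,s}: X(!G(p))=True !G(p)=True G(p)=False p=True
s_3={q,r}: X(!G(p))=True !G(p)=True G(p)=False p=False
s_4={q,r}: X(!G(p))=True !G(p)=True G(p)=False p=False
s_5={q,r}: X(!G(p))=True !G(p)=True G(p)=False p=False
s_6={}: X(!G(p))=False !G(p)=True G(p)=False p=False
s_7={p,q,s}: X(!G(p))=False !G(p)=False G(p)=True p=True
Evaluating at position 4: result = True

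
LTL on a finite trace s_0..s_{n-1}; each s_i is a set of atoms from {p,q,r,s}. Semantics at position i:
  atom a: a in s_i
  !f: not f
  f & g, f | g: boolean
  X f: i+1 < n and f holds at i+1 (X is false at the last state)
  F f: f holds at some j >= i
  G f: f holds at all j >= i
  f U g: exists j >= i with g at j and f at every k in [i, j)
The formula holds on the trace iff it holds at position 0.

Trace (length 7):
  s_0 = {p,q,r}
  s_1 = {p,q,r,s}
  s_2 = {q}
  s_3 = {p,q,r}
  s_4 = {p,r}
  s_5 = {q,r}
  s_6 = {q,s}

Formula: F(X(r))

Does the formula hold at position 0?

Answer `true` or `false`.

s_0={p,q,r}: F(X(r))=True X(r)=True r=True
s_1={p,q,r,s}: F(X(r))=True X(r)=False r=True
s_2={q}: F(X(r))=True X(r)=True r=False
s_3={p,q,r}: F(X(r))=True X(r)=True r=True
s_4={p,r}: F(X(r))=True X(r)=True r=True
s_5={q,r}: F(X(r))=False X(r)=False r=True
s_6={q,s}: F(X(r))=False X(r)=False r=False

Answer: true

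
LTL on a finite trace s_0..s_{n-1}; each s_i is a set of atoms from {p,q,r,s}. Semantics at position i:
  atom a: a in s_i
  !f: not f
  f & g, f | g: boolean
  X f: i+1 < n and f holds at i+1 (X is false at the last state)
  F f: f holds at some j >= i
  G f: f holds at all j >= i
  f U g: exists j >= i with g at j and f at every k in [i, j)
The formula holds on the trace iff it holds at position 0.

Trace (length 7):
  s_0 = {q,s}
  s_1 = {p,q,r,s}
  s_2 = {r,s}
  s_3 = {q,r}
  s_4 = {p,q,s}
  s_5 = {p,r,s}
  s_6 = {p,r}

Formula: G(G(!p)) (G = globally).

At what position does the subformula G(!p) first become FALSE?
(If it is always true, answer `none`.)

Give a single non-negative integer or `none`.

Answer: 0

Derivation:
s_0={q,s}: G(!p)=False !p=True p=False
s_1={p,q,r,s}: G(!p)=False !p=False p=True
s_2={r,s}: G(!p)=False !p=True p=False
s_3={q,r}: G(!p)=False !p=True p=False
s_4={p,q,s}: G(!p)=False !p=False p=True
s_5={p,r,s}: G(!p)=False !p=False p=True
s_6={p,r}: G(!p)=False !p=False p=True
G(G(!p)) holds globally = False
First violation at position 0.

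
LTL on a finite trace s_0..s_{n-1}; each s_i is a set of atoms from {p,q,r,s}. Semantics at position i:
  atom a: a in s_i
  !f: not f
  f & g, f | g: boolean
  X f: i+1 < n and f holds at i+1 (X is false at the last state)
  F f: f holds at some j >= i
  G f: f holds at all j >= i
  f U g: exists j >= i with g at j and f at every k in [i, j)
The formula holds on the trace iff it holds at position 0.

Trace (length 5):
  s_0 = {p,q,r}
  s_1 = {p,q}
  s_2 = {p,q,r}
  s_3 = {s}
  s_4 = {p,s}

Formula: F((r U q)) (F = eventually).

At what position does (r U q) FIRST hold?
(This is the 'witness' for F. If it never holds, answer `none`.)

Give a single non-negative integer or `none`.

s_0={p,q,r}: (r U q)=True r=True q=True
s_1={p,q}: (r U q)=True r=False q=True
s_2={p,q,r}: (r U q)=True r=True q=True
s_3={s}: (r U q)=False r=False q=False
s_4={p,s}: (r U q)=False r=False q=False
F((r U q)) holds; first witness at position 0.

Answer: 0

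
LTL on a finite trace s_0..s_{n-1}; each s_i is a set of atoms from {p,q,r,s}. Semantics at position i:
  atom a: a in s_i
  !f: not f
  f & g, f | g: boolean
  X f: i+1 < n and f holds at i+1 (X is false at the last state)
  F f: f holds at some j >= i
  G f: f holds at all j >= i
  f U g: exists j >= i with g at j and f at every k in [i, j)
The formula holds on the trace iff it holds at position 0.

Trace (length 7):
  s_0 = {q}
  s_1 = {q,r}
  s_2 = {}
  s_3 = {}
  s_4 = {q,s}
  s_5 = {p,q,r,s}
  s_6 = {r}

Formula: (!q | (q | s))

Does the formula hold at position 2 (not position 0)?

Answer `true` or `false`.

s_0={q}: (!q | (q | s))=True !q=False q=True (q | s)=True s=False
s_1={q,r}: (!q | (q | s))=True !q=False q=True (q | s)=True s=False
s_2={}: (!q | (q | s))=True !q=True q=False (q | s)=False s=False
s_3={}: (!q | (q | s))=True !q=True q=False (q | s)=False s=False
s_4={q,s}: (!q | (q | s))=True !q=False q=True (q | s)=True s=True
s_5={p,q,r,s}: (!q | (q | s))=True !q=False q=True (q | s)=True s=True
s_6={r}: (!q | (q | s))=True !q=True q=False (q | s)=False s=False
Evaluating at position 2: result = True

Answer: true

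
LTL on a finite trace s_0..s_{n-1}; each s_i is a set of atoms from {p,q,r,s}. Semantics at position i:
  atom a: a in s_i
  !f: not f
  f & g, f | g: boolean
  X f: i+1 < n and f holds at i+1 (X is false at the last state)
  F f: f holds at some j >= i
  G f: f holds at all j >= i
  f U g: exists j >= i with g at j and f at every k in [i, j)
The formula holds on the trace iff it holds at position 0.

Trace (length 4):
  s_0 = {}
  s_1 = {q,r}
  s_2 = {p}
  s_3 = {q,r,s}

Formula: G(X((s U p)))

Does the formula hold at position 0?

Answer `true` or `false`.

Answer: false

Derivation:
s_0={}: G(X((s U p)))=False X((s U p))=False (s U p)=False s=False p=False
s_1={q,r}: G(X((s U p)))=False X((s U p))=True (s U p)=False s=False p=False
s_2={p}: G(X((s U p)))=False X((s U p))=False (s U p)=True s=False p=True
s_3={q,r,s}: G(X((s U p)))=False X((s U p))=False (s U p)=False s=True p=False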